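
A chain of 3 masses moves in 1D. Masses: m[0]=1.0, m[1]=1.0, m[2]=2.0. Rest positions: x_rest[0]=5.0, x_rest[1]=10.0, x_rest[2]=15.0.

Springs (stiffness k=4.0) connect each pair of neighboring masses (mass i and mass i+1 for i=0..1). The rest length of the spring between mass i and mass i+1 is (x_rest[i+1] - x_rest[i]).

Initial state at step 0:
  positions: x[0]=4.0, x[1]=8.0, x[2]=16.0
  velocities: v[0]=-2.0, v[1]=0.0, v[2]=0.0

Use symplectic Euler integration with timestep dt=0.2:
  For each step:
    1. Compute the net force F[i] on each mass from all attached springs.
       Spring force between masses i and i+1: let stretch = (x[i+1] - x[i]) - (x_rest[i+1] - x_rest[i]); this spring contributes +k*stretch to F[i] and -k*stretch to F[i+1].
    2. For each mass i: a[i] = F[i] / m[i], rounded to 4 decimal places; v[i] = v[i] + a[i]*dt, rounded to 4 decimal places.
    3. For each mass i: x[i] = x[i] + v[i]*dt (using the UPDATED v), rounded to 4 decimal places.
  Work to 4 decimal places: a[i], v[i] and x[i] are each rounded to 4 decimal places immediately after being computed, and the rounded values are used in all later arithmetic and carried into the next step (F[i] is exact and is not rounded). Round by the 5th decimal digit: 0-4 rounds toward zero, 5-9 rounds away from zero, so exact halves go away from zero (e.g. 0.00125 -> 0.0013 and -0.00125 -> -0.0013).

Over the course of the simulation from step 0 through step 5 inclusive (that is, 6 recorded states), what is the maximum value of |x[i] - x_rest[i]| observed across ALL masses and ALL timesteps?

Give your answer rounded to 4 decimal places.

Answer: 2.3480

Derivation:
Step 0: x=[4.0000 8.0000 16.0000] v=[-2.0000 0.0000 0.0000]
Step 1: x=[3.4400 8.6400 15.7600] v=[-2.8000 3.2000 -1.2000]
Step 2: x=[2.9120 9.5872 15.3504] v=[-2.6400 4.7360 -2.0480]
Step 3: x=[2.6520 10.3885 14.8797] v=[-1.2998 4.0064 -2.3533]
Step 4: x=[2.8299 10.6705 14.4497] v=[0.8894 1.4102 -2.1498]
Step 5: x=[3.4623 10.3027 14.1174] v=[3.1619 -1.8389 -1.6615]
Max displacement = 2.3480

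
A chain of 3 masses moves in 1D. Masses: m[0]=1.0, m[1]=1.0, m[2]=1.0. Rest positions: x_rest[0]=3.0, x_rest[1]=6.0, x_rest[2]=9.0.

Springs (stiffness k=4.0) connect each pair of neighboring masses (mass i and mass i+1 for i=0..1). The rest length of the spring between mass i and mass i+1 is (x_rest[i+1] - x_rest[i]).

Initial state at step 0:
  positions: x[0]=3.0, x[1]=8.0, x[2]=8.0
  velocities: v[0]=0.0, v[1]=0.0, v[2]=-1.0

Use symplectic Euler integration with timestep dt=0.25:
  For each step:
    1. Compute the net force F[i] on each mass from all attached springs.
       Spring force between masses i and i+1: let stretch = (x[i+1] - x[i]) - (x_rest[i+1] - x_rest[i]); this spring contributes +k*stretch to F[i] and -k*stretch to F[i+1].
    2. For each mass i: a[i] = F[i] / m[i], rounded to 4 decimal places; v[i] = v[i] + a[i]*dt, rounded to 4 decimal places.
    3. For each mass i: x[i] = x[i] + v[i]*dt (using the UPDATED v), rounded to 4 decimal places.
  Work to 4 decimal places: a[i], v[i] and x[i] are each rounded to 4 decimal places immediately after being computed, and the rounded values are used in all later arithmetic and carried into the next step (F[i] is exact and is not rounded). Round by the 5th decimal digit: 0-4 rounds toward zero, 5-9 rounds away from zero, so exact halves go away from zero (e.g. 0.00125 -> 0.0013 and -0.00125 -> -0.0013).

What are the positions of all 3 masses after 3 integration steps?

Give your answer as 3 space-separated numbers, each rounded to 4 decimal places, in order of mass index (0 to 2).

Step 0: x=[3.0000 8.0000 8.0000] v=[0.0000 0.0000 -1.0000]
Step 1: x=[3.5000 6.7500 8.5000] v=[2.0000 -5.0000 2.0000]
Step 2: x=[4.0625 5.1250 9.3125] v=[2.2500 -6.5000 3.2500]
Step 3: x=[4.1406 4.2813 9.8281] v=[0.3125 -3.3750 2.0625]

Answer: 4.1406 4.2813 9.8281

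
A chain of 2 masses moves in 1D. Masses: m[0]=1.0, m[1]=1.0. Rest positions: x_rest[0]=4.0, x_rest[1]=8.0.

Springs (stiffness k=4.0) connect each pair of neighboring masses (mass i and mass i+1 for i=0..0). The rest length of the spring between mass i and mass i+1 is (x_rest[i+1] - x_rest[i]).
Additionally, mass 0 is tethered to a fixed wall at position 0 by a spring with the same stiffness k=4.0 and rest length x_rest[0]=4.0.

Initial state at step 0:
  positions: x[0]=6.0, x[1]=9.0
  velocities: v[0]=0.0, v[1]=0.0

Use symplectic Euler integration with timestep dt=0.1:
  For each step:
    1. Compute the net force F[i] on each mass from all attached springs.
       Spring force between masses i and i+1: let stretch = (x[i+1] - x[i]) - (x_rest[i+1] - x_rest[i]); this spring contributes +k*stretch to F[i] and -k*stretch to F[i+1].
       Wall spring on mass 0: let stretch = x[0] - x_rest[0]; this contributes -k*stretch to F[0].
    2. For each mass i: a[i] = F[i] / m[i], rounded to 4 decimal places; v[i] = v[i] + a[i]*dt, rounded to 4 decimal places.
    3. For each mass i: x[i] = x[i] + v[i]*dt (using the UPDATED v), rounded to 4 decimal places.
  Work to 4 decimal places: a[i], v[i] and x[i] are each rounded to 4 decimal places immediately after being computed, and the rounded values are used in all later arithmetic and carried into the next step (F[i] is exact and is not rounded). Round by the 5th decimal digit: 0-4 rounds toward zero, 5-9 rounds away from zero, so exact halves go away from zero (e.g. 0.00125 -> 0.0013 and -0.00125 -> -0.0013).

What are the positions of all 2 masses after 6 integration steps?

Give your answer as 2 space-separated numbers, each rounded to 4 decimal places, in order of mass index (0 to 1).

Answer: 4.1726 9.4479

Derivation:
Step 0: x=[6.0000 9.0000] v=[0.0000 0.0000]
Step 1: x=[5.8800 9.0400] v=[-1.2000 0.4000]
Step 2: x=[5.6512 9.1136] v=[-2.2880 0.7360]
Step 3: x=[5.3349 9.2087] v=[-3.1635 0.9510]
Step 4: x=[4.9601 9.3089] v=[-3.7479 1.0015]
Step 5: x=[4.5609 9.3951] v=[-3.9924 0.8620]
Step 6: x=[4.1726 9.4479] v=[-3.8831 0.5283]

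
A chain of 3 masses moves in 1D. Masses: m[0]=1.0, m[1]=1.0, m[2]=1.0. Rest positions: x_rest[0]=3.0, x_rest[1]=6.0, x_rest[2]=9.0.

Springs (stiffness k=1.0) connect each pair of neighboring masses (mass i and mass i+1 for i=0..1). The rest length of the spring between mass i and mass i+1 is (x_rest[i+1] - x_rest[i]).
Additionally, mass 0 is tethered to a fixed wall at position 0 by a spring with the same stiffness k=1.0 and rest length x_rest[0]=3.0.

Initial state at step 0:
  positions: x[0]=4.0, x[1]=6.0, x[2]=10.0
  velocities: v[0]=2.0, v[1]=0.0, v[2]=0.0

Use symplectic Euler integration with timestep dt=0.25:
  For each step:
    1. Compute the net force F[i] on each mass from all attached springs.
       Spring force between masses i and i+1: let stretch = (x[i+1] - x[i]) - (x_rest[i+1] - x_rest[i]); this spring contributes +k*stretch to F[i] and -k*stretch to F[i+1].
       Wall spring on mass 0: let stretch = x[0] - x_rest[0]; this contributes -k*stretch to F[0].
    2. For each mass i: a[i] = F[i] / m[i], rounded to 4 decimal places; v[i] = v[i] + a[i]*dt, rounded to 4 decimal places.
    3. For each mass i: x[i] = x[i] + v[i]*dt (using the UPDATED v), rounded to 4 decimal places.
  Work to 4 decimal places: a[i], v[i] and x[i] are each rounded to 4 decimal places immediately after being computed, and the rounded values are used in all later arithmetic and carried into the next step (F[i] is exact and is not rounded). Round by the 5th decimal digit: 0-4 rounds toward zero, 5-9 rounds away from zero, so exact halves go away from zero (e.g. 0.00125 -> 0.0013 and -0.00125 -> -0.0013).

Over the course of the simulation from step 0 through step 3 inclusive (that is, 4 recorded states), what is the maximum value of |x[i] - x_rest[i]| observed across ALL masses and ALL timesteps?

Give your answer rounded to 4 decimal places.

Step 0: x=[4.0000 6.0000 10.0000] v=[2.0000 0.0000 0.0000]
Step 1: x=[4.3750 6.1250 9.9375] v=[1.5000 0.5000 -0.2500]
Step 2: x=[4.5860 6.3789 9.8242] v=[0.8438 1.0156 -0.4531]
Step 3: x=[4.6224 6.7361 9.6831] v=[0.1455 1.4287 -0.5644]
Max displacement = 1.6224

Answer: 1.6224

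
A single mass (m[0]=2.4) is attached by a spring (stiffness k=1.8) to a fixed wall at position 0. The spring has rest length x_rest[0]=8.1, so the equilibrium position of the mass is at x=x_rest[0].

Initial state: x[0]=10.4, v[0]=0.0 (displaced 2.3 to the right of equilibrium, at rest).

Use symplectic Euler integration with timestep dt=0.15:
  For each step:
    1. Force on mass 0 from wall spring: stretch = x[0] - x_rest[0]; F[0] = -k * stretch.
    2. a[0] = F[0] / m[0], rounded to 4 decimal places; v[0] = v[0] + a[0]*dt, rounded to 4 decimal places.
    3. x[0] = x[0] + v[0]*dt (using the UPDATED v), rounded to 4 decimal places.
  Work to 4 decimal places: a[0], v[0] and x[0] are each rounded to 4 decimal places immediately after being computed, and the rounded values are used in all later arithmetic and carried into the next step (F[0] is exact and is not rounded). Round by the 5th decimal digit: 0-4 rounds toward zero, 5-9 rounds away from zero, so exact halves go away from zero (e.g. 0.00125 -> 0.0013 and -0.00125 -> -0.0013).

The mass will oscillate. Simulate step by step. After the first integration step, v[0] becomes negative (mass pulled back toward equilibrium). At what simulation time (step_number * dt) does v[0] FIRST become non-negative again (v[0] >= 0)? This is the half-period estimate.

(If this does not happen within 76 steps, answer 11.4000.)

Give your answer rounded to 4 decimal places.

Step 0: x=[10.4000] v=[0.0000]
Step 1: x=[10.3612] v=[-0.2588]
Step 2: x=[10.2842] v=[-0.5132]
Step 3: x=[10.1704] v=[-0.7589]
Step 4: x=[10.0216] v=[-0.9918]
Step 5: x=[9.8404] v=[-1.2080]
Step 6: x=[9.6298] v=[-1.4038]
Step 7: x=[9.3934] v=[-1.5759]
Step 8: x=[9.1352] v=[-1.7214]
Step 9: x=[8.8595] v=[-1.8379]
Step 10: x=[8.5710] v=[-1.9233]
Step 11: x=[8.2746] v=[-1.9763]
Step 12: x=[7.9752] v=[-1.9960]
Step 13: x=[7.6779] v=[-1.9820]
Step 14: x=[7.3877] v=[-1.9345]
Step 15: x=[7.1095] v=[-1.8544]
Step 16: x=[6.8481] v=[-1.7430]
Step 17: x=[6.6078] v=[-1.6022]
Step 18: x=[6.3927] v=[-1.4343]
Step 19: x=[6.2064] v=[-1.2422]
Step 20: x=[6.0520] v=[-1.0292]
Step 21: x=[5.9322] v=[-0.7988]
Step 22: x=[5.8490] v=[-0.5549]
Step 23: x=[5.8037] v=[-0.3017]
Step 24: x=[5.7972] v=[-0.0434]
Step 25: x=[5.8296] v=[0.2157]
First v>=0 after going negative at step 25, time=3.7500

Answer: 3.7500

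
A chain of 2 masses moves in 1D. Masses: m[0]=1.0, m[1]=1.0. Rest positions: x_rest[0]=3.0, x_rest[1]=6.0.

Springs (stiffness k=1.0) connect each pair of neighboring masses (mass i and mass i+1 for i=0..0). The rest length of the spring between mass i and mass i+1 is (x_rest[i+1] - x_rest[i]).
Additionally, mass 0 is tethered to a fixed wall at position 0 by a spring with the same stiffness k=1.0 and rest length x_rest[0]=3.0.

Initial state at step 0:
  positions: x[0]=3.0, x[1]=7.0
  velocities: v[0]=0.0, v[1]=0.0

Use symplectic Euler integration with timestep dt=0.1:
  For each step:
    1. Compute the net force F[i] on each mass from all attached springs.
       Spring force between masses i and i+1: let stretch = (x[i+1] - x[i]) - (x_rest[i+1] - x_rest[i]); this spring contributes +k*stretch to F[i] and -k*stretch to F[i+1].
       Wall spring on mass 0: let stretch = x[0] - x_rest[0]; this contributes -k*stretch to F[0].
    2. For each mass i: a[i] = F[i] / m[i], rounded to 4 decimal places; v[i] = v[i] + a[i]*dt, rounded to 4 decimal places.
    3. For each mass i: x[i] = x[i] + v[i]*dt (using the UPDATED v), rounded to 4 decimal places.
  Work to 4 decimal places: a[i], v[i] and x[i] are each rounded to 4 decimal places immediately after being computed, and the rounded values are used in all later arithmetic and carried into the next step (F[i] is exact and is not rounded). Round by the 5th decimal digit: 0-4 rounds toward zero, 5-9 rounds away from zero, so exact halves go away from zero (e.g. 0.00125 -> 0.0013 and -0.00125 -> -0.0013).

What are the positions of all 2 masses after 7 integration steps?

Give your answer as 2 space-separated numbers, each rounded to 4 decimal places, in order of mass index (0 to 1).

Answer: 3.2439 6.7442

Derivation:
Step 0: x=[3.0000 7.0000] v=[0.0000 0.0000]
Step 1: x=[3.0100 6.9900] v=[0.1000 -0.1000]
Step 2: x=[3.0297 6.9702] v=[0.1970 -0.1980]
Step 3: x=[3.0585 6.9410] v=[0.2881 -0.2921]
Step 4: x=[3.0956 6.9030] v=[0.3705 -0.3804]
Step 5: x=[3.1398 6.8569] v=[0.4417 -0.4611]
Step 6: x=[3.1897 6.8036] v=[0.4994 -0.5328]
Step 7: x=[3.2439 6.7442] v=[0.5418 -0.5942]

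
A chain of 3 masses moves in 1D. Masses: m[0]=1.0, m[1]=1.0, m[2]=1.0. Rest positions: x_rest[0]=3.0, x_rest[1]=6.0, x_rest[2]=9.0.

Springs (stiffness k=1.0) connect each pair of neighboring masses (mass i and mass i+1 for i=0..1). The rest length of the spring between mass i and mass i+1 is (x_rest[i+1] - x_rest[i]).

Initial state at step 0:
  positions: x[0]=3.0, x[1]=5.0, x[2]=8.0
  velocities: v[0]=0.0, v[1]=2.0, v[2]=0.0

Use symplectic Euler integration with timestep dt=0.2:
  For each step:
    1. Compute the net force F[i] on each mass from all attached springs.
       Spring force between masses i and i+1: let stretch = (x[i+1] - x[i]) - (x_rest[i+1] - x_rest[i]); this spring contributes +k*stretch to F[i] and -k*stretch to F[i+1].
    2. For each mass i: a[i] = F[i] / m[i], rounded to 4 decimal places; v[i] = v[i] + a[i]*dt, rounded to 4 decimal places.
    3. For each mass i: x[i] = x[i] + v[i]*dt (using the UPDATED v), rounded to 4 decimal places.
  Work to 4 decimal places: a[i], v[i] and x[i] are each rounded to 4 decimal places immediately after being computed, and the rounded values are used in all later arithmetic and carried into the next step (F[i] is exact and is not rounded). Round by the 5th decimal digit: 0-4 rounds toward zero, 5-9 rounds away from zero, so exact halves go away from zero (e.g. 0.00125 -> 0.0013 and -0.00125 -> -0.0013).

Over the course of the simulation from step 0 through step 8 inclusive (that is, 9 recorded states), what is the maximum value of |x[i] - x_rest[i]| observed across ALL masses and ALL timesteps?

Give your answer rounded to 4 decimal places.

Answer: 1.0648

Derivation:
Step 0: x=[3.0000 5.0000 8.0000] v=[0.0000 2.0000 0.0000]
Step 1: x=[2.9600 5.4400 8.0000] v=[-0.2000 2.2000 0.0000]
Step 2: x=[2.8992 5.8832 8.0176] v=[-0.3040 2.2160 0.0880]
Step 3: x=[2.8378 6.2924 8.0698] v=[-0.3072 2.0461 0.2611]
Step 4: x=[2.7945 6.6345 8.1709] v=[-0.2163 1.7107 0.5056]
Step 5: x=[2.7848 6.8845 8.3306] v=[-0.0483 1.2500 0.7983]
Step 6: x=[2.8191 7.0284 8.5524] v=[0.1716 0.7193 1.1091]
Step 7: x=[2.9018 7.0648 8.8333] v=[0.4135 0.1822 1.4043]
Step 8: x=[3.0310 7.0055 9.1634] v=[0.6461 -0.2967 1.6506]
Max displacement = 1.0648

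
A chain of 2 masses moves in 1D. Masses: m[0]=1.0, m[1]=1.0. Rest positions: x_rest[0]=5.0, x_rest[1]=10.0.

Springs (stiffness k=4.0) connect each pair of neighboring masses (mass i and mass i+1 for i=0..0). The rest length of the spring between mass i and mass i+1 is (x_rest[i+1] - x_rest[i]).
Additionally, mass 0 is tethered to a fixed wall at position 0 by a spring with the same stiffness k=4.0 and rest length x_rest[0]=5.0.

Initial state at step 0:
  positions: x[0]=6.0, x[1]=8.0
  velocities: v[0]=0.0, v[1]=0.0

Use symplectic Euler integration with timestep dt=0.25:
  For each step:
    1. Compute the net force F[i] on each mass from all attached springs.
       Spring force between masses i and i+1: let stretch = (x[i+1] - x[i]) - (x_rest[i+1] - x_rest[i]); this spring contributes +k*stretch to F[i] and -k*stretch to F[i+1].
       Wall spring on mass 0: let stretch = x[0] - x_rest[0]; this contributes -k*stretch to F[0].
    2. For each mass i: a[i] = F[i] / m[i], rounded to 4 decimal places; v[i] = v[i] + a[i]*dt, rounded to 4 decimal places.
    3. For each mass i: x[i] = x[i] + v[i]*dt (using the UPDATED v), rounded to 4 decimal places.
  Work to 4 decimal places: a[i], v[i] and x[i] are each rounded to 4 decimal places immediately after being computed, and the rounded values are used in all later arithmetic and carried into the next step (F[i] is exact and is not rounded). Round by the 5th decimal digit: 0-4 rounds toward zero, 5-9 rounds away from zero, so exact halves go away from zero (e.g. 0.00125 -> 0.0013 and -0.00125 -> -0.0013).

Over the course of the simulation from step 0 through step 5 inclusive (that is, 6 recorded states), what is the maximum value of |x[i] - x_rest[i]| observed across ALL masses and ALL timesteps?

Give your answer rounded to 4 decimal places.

Step 0: x=[6.0000 8.0000] v=[0.0000 0.0000]
Step 1: x=[5.0000 8.7500] v=[-4.0000 3.0000]
Step 2: x=[3.6875 9.8125] v=[-5.2500 4.2500]
Step 3: x=[2.9844 10.5938] v=[-2.8125 3.1250]
Step 4: x=[3.4375 10.7227] v=[1.8125 0.5156]
Step 5: x=[4.8526 10.2803] v=[5.6602 -1.7696]
Max displacement = 2.0156

Answer: 2.0156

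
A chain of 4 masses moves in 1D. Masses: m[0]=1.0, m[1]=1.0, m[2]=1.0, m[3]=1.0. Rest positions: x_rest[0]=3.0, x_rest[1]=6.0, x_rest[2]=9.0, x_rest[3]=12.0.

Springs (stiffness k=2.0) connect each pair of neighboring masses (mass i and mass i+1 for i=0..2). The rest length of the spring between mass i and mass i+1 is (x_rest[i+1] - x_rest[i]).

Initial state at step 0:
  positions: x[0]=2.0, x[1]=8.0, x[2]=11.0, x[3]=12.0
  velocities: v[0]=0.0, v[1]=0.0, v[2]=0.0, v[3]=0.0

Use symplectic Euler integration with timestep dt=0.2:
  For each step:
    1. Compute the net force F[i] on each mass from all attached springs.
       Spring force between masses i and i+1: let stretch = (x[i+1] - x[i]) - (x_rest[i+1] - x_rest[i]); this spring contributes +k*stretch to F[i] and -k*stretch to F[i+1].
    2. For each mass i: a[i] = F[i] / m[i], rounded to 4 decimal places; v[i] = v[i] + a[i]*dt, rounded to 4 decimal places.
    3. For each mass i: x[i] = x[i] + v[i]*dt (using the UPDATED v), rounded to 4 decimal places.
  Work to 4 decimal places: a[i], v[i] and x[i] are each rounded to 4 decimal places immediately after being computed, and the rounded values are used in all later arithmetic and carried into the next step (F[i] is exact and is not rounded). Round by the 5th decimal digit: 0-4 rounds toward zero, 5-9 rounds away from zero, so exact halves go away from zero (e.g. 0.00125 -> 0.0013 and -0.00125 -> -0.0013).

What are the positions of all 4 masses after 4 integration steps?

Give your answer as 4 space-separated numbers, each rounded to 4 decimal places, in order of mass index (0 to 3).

Answer: 3.8694 6.2129 9.6771 13.2407

Derivation:
Step 0: x=[2.0000 8.0000 11.0000 12.0000] v=[0.0000 0.0000 0.0000 0.0000]
Step 1: x=[2.2400 7.7600 10.8400 12.1600] v=[1.2000 -1.2000 -0.8000 0.8000]
Step 2: x=[2.6816 7.3248 10.5392 12.4544] v=[2.2080 -2.1760 -1.5040 1.4720]
Step 3: x=[3.2547 6.7753 10.1345 12.8356] v=[2.8653 -2.7475 -2.0237 1.9059]
Step 4: x=[3.8694 6.2129 9.6771 13.2407] v=[3.0735 -2.8121 -2.2869 2.0255]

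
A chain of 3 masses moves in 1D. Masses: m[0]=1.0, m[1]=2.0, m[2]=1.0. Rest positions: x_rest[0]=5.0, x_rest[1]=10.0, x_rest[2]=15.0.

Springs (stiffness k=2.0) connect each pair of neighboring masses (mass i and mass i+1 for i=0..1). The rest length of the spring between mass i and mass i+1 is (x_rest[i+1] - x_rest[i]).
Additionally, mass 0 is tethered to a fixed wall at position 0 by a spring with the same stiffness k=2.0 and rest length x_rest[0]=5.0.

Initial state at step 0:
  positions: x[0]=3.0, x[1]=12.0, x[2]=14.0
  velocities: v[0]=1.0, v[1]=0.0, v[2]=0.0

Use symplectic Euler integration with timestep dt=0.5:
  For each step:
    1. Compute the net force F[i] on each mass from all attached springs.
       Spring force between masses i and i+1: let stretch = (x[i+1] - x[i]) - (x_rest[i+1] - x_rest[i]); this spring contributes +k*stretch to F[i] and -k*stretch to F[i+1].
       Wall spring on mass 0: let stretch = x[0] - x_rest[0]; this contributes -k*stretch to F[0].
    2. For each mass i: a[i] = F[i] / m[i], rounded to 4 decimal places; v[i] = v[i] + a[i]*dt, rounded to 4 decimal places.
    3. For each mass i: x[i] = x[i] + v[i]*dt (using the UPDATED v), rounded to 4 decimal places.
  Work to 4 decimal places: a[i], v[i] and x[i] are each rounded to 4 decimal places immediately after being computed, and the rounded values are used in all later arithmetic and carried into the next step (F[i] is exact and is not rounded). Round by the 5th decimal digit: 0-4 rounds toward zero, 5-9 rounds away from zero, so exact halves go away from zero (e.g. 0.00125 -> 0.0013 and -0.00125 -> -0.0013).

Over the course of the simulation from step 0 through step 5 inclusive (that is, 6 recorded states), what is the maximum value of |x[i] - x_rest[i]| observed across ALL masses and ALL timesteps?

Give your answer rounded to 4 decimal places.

Answer: 3.6250

Derivation:
Step 0: x=[3.0000 12.0000 14.0000] v=[1.0000 0.0000 0.0000]
Step 1: x=[6.5000 10.2500 15.5000] v=[7.0000 -3.5000 3.0000]
Step 2: x=[8.6250 8.8750 16.8750] v=[4.2500 -2.7500 2.7500]
Step 3: x=[6.5625 9.4375 16.7500] v=[-4.1250 1.1250 -0.2500]
Step 4: x=[2.6563 11.1094 15.4688] v=[-7.8125 3.3438 -2.5625]
Step 5: x=[1.6485 11.7579 14.5079] v=[-2.0157 1.2970 -1.9219]
Max displacement = 3.6250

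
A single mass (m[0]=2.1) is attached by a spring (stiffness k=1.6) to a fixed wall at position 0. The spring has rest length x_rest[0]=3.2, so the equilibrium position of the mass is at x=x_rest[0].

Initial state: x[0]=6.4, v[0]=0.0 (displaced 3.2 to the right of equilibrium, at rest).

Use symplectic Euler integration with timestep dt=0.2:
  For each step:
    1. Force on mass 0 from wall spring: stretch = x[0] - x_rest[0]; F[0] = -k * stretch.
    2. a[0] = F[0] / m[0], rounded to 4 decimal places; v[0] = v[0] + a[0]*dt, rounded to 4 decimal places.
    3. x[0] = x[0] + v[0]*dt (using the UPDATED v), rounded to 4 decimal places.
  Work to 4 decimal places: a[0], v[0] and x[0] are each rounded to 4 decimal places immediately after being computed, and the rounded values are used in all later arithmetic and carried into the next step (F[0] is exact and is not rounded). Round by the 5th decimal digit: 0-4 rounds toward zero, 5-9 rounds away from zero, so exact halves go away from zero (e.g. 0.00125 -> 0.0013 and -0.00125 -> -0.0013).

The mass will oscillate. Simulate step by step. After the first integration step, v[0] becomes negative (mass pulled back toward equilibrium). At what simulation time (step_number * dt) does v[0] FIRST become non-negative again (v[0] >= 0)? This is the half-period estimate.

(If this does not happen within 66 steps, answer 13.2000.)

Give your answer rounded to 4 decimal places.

Answer: 3.6000

Derivation:
Step 0: x=[6.4000] v=[0.0000]
Step 1: x=[6.3025] v=[-0.4876]
Step 2: x=[6.1104] v=[-0.9604]
Step 3: x=[5.8296] v=[-1.4039]
Step 4: x=[5.4687] v=[-1.8046]
Step 5: x=[5.0386] v=[-2.1503]
Step 6: x=[4.5525] v=[-2.4305]
Step 7: x=[4.0252] v=[-2.6366]
Step 8: x=[3.4727] v=[-2.7623]
Step 9: x=[2.9119] v=[-2.8039]
Step 10: x=[2.3599] v=[-2.7600]
Step 11: x=[1.8335] v=[-2.6320]
Step 12: x=[1.3487] v=[-2.4238]
Step 13: x=[0.9204] v=[-2.1417]
Step 14: x=[0.5615] v=[-1.7943]
Step 15: x=[0.2831] v=[-1.3922]
Step 16: x=[0.0936] v=[-0.9477]
Step 17: x=[-0.0013] v=[-0.4743]
Step 18: x=[0.0014] v=[0.0135]
First v>=0 after going negative at step 18, time=3.6000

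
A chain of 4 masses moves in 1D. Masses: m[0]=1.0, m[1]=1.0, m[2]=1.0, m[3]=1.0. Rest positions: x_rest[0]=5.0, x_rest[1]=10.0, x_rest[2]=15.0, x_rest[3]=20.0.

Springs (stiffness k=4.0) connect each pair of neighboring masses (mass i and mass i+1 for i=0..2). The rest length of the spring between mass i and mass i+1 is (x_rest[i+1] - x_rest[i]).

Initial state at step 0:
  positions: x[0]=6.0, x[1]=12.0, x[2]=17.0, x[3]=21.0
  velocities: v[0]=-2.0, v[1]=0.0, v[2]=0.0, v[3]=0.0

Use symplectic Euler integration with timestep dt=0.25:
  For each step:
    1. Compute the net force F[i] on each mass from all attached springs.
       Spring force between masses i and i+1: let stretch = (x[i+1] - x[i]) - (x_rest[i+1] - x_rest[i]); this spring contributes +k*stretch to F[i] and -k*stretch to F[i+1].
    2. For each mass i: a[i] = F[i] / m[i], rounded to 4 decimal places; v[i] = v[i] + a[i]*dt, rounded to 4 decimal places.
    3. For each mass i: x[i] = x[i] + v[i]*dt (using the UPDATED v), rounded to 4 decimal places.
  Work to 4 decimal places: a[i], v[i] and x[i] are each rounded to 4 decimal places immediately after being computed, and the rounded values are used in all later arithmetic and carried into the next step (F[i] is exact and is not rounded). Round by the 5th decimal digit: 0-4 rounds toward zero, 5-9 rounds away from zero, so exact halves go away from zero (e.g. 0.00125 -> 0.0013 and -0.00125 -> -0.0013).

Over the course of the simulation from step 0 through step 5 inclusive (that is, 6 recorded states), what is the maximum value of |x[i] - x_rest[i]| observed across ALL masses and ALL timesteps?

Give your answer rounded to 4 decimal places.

Step 0: x=[6.0000 12.0000 17.0000 21.0000] v=[-2.0000 0.0000 0.0000 0.0000]
Step 1: x=[5.7500 11.7500 16.7500 21.2500] v=[-1.0000 -1.0000 -1.0000 1.0000]
Step 2: x=[5.7500 11.2500 16.3750 21.6250] v=[0.0000 -2.0000 -1.5000 1.5000]
Step 3: x=[5.8750 10.6563 16.0313 21.9375] v=[0.5000 -2.3750 -1.3750 1.2500]
Step 4: x=[5.9453 10.2110 15.8204 22.0235] v=[0.2813 -1.7813 -0.8438 0.3438]
Step 5: x=[5.8321 10.1016 15.7579 21.8087] v=[-0.4530 -0.4376 -0.2501 -0.8593]
Max displacement = 2.0235

Answer: 2.0235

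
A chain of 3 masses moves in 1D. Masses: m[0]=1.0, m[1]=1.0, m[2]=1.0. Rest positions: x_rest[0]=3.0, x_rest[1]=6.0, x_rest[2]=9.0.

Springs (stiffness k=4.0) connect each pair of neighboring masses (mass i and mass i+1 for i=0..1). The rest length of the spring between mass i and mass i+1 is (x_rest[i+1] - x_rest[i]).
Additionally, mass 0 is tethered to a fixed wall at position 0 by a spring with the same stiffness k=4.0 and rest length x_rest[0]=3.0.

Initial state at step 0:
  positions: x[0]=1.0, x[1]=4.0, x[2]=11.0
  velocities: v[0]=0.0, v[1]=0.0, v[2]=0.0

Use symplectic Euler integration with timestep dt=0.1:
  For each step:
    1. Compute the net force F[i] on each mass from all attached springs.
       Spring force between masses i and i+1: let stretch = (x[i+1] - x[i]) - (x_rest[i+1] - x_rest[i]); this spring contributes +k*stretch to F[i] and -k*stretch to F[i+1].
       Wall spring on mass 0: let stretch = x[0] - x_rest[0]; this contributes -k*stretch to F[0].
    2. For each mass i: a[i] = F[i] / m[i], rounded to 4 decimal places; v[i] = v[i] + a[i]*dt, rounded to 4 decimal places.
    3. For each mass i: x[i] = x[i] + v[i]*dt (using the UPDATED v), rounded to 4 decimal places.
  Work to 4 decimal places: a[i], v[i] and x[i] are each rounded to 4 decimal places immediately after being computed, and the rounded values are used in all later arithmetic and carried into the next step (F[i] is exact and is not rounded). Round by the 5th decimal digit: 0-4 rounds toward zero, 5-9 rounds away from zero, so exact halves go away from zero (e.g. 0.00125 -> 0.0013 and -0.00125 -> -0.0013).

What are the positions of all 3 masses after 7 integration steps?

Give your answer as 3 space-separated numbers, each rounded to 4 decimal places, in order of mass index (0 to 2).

Answer: 3.1247 6.8066 7.9095

Derivation:
Step 0: x=[1.0000 4.0000 11.0000] v=[0.0000 0.0000 0.0000]
Step 1: x=[1.0800 4.1600 10.8400] v=[0.8000 1.6000 -1.6000]
Step 2: x=[1.2400 4.4640 10.5328] v=[1.6000 3.0400 -3.0720]
Step 3: x=[1.4794 4.8818 10.1029] v=[2.3936 4.1779 -4.2995]
Step 4: x=[1.7957 5.3723 9.5841] v=[3.1628 4.9054 -5.1879]
Step 5: x=[2.1832 5.8883 9.0168] v=[3.8752 5.1595 -5.6726]
Step 6: x=[2.6316 6.3812 8.4444] v=[4.4840 4.9289 -5.7240]
Step 7: x=[3.1247 6.8066 7.9095] v=[4.9312 4.2543 -5.3493]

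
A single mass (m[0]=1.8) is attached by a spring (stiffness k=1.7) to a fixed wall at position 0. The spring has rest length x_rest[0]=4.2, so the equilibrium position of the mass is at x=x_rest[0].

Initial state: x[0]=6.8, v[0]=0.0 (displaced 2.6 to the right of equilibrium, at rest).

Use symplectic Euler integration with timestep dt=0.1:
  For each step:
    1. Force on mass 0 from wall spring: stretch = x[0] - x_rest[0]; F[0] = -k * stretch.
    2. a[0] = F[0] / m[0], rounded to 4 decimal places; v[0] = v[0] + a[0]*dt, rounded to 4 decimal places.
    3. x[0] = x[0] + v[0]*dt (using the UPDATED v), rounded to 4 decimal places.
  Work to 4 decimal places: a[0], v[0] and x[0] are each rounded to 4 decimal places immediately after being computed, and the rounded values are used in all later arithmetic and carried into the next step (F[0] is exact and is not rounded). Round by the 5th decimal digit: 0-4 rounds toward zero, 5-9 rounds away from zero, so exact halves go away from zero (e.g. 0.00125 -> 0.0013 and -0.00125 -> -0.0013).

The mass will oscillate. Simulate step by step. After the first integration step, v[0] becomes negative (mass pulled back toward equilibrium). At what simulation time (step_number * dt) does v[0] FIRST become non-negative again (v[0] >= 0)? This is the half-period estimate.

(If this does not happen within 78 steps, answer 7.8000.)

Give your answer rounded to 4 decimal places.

Step 0: x=[6.8000] v=[0.0000]
Step 1: x=[6.7754] v=[-0.2456]
Step 2: x=[6.7265] v=[-0.4888]
Step 3: x=[6.6538] v=[-0.7274]
Step 4: x=[6.5579] v=[-0.9592]
Step 5: x=[6.4397] v=[-1.1819]
Step 6: x=[6.3004] v=[-1.3934]
Step 7: x=[6.1412] v=[-1.5918]
Step 8: x=[5.9637] v=[-1.7751]
Step 9: x=[5.7695] v=[-1.9417]
Step 10: x=[5.5605] v=[-2.0899]
Step 11: x=[5.3387] v=[-2.2184]
Step 12: x=[5.1061] v=[-2.3259]
Step 13: x=[4.8650] v=[-2.4115]
Step 14: x=[4.6176] v=[-2.4743]
Step 15: x=[4.3662] v=[-2.5137]
Step 16: x=[4.1133] v=[-2.5294]
Step 17: x=[3.8612] v=[-2.5212]
Step 18: x=[3.6123] v=[-2.4892]
Step 19: x=[3.3689] v=[-2.4337]
Step 20: x=[3.1334] v=[-2.3552]
Step 21: x=[2.9080] v=[-2.2545]
Step 22: x=[2.6948] v=[-2.1325]
Step 23: x=[2.4958] v=[-1.9903]
Step 24: x=[2.3129] v=[-1.8294]
Step 25: x=[2.1478] v=[-1.6512]
Step 26: x=[2.0021] v=[-1.4574]
Step 27: x=[1.8771] v=[-1.2498]
Step 28: x=[1.7741] v=[-1.0304]
Step 29: x=[1.6940] v=[-0.8013]
Step 30: x=[1.6375] v=[-0.5646]
Step 31: x=[1.6052] v=[-0.3226]
Step 32: x=[1.5975] v=[-0.0775]
Step 33: x=[1.6143] v=[0.1683]
First v>=0 after going negative at step 33, time=3.3000

Answer: 3.3000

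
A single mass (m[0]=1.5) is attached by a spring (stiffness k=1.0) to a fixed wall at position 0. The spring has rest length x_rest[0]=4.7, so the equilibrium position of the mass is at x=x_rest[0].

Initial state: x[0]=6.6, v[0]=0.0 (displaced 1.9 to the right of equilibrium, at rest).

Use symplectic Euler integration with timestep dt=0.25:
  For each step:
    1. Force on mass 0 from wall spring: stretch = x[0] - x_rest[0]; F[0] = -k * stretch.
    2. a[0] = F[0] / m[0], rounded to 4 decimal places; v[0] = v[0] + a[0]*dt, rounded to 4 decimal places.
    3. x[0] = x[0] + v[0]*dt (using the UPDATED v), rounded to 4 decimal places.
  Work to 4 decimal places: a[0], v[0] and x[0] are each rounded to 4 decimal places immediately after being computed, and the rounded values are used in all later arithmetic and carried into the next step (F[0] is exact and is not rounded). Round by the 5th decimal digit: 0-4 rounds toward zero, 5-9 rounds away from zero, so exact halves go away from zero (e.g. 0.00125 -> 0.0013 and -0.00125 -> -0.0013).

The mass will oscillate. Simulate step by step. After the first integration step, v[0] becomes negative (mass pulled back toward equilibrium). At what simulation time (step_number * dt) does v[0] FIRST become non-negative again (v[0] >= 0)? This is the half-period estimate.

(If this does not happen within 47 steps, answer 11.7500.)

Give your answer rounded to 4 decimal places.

Step 0: x=[6.6000] v=[0.0000]
Step 1: x=[6.5208] v=[-0.3167]
Step 2: x=[6.3658] v=[-0.6202]
Step 3: x=[6.1414] v=[-0.8978]
Step 4: x=[5.8569] v=[-1.1380]
Step 5: x=[5.5242] v=[-1.3308]
Step 6: x=[5.1572] v=[-1.4682]
Step 7: x=[4.7711] v=[-1.5444]
Step 8: x=[4.3820] v=[-1.5563]
Step 9: x=[4.0062] v=[-1.5033]
Step 10: x=[3.6593] v=[-1.3877]
Step 11: x=[3.3557] v=[-1.2143]
Step 12: x=[3.1081] v=[-0.9903]
Step 13: x=[2.9269] v=[-0.7250]
Step 14: x=[2.8195] v=[-0.4295]
Step 15: x=[2.7905] v=[-0.1161]
Step 16: x=[2.8411] v=[0.2022]
First v>=0 after going negative at step 16, time=4.0000

Answer: 4.0000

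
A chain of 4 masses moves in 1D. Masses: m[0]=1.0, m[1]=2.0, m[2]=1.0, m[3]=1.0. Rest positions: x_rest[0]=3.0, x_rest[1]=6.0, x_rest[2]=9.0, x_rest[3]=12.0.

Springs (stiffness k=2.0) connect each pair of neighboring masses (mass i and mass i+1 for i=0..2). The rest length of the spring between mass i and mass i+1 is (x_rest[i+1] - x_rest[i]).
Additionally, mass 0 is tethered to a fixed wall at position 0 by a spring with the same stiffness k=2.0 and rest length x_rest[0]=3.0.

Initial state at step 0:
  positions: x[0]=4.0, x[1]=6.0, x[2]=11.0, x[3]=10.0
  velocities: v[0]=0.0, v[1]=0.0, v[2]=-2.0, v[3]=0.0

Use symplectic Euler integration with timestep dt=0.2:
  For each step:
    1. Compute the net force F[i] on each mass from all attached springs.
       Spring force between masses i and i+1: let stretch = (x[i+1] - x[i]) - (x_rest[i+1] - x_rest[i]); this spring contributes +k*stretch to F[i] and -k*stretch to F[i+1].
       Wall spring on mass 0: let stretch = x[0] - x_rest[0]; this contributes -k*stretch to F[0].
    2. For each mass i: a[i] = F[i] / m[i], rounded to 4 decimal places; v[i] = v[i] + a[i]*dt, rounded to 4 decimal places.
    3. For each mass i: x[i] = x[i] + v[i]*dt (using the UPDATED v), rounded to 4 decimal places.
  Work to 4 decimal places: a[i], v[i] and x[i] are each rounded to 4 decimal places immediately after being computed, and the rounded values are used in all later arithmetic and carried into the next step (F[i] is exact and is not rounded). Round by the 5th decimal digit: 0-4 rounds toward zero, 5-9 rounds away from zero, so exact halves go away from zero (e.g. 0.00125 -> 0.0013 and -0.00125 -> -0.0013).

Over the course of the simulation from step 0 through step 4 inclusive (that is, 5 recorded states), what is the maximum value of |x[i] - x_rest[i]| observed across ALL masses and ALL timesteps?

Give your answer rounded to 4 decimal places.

Answer: 2.3363

Derivation:
Step 0: x=[4.0000 6.0000 11.0000 10.0000] v=[0.0000 0.0000 -2.0000 0.0000]
Step 1: x=[3.8400 6.1200 10.1200 10.3200] v=[-0.8000 0.6000 -4.4000 1.6000]
Step 2: x=[3.5552 6.3088 8.9360 10.8640] v=[-1.4240 0.9440 -5.9200 2.7200]
Step 3: x=[3.2063 6.4925 7.6961 11.4938] v=[-1.7446 0.9187 -6.1997 3.1488]
Step 4: x=[2.8638 6.5929 6.6637 12.0597] v=[-1.7126 0.5022 -5.1621 2.8297]
Max displacement = 2.3363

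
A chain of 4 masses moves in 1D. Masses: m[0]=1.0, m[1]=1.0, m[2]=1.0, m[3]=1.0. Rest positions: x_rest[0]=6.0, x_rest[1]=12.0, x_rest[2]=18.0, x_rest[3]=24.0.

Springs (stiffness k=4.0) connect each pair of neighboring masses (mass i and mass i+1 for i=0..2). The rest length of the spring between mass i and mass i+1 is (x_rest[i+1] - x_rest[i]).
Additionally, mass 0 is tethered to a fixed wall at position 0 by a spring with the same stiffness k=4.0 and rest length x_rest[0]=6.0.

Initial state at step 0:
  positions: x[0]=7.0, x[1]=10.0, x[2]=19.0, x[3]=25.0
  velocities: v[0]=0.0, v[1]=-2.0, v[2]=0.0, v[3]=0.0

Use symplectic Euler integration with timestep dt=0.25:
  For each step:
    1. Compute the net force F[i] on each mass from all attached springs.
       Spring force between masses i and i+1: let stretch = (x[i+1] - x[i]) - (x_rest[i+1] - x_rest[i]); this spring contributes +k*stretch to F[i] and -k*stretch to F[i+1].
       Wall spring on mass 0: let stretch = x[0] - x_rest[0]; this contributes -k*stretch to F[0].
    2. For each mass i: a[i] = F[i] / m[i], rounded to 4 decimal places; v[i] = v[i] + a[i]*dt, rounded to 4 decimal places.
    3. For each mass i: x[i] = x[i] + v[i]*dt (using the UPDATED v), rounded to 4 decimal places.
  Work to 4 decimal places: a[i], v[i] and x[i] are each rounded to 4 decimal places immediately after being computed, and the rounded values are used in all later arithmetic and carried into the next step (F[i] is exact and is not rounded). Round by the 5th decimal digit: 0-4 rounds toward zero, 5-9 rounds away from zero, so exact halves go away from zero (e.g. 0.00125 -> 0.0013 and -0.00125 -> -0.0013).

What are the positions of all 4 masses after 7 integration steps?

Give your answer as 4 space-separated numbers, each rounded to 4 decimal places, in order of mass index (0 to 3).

Answer: 7.6056 11.1499 17.7277 22.7110

Derivation:
Step 0: x=[7.0000 10.0000 19.0000 25.0000] v=[0.0000 -2.0000 0.0000 0.0000]
Step 1: x=[6.0000 11.0000 18.2500 25.0000] v=[-4.0000 4.0000 -3.0000 0.0000]
Step 2: x=[4.7500 12.5625 17.3750 24.8125] v=[-5.0000 6.2500 -3.5000 -0.7500]
Step 3: x=[4.2656 13.3750 17.1563 24.2656] v=[-1.9375 3.2500 -0.8750 -2.1875]
Step 4: x=[4.9922 12.8555 17.7696 23.4414] v=[2.9063 -2.0781 2.4530 -3.2968]
Step 5: x=[6.4366 11.5987 18.5723 22.6993] v=[5.7774 -5.0273 3.2107 -2.9686]
Step 6: x=[7.5623 10.7948 18.6633 22.4254] v=[4.5029 -3.2158 0.3641 -1.0956]
Step 7: x=[7.6056 11.1499 17.7277 22.7110] v=[0.1731 1.4202 -3.7423 1.1423]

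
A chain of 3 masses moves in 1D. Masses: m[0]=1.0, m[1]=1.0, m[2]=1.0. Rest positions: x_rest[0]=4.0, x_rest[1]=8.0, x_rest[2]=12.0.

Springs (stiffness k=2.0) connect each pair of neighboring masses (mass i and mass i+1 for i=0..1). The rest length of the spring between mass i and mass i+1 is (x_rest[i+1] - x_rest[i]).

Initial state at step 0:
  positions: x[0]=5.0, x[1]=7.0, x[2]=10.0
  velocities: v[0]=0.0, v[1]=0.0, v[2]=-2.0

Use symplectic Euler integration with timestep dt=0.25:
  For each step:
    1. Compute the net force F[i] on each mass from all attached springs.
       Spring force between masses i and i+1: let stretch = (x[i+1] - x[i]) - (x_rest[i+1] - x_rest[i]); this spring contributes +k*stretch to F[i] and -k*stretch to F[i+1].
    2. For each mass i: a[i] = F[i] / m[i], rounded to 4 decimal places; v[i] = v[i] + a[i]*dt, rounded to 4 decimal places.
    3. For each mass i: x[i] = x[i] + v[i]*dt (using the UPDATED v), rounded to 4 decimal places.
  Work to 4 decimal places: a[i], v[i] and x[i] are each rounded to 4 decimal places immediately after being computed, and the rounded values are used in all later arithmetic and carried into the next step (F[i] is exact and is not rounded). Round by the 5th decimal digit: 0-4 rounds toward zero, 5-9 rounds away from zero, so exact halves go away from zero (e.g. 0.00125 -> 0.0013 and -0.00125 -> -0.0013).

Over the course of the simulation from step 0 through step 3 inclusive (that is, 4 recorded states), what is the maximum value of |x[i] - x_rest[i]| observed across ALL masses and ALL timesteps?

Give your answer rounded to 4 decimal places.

Answer: 2.5625

Derivation:
Step 0: x=[5.0000 7.0000 10.0000] v=[0.0000 0.0000 -2.0000]
Step 1: x=[4.7500 7.1250 9.6250] v=[-1.0000 0.5000 -1.5000]
Step 2: x=[4.2969 7.2656 9.4375] v=[-1.8125 0.5625 -0.7500]
Step 3: x=[3.7149 7.3066 9.4785] v=[-2.3282 0.1641 0.1641]
Max displacement = 2.5625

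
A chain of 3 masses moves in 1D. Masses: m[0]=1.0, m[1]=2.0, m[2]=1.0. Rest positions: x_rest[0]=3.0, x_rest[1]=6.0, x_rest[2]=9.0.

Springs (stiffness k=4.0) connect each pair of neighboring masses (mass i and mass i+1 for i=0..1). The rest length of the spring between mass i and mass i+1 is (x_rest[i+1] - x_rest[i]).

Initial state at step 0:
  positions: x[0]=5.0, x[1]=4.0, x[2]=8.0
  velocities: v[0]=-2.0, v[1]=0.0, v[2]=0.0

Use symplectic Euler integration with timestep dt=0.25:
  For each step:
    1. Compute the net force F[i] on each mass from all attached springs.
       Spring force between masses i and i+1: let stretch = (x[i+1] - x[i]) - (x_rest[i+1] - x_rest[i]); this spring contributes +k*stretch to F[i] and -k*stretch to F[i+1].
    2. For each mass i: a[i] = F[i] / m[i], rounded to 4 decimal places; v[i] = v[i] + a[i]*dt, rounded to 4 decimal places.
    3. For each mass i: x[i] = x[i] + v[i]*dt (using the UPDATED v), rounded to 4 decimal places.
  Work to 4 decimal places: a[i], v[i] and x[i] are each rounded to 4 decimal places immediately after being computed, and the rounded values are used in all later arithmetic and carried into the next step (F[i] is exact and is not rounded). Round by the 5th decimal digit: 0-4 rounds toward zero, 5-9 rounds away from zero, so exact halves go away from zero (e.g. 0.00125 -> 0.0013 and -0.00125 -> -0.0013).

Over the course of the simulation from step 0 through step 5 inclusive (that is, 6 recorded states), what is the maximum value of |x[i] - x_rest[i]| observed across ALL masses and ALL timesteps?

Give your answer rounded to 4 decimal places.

Answer: 4.0918

Derivation:
Step 0: x=[5.0000 4.0000 8.0000] v=[-2.0000 0.0000 0.0000]
Step 1: x=[3.5000 4.6250 7.7500] v=[-6.0000 2.5000 -1.0000]
Step 2: x=[1.5313 5.5000 7.4688] v=[-7.8750 3.5000 -1.1250]
Step 3: x=[-0.1953 6.1250 7.4454] v=[-6.9063 2.5001 -0.0938]
Step 4: x=[-1.0918 6.1251 7.8419] v=[-3.5860 0.0002 1.5858]
Step 5: x=[-0.9341 5.4376 8.5592] v=[0.6309 -2.7499 2.8690]
Max displacement = 4.0918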